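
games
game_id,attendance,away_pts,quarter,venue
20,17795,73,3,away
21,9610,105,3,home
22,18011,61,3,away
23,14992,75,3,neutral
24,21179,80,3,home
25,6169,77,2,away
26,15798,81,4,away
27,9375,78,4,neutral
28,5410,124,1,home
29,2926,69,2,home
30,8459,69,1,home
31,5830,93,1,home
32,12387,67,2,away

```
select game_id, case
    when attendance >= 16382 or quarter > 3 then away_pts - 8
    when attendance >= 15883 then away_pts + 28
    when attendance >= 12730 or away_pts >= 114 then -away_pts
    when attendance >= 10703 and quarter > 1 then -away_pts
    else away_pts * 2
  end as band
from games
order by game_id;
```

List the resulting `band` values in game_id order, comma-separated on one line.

game_id=20: attendance >= 16382 or quarter > 3 → 65
game_id=21: ELSE → 210
game_id=22: attendance >= 16382 or quarter > 3 → 53
game_id=23: attendance >= 12730 or away_pts >= 114 → -75
game_id=24: attendance >= 16382 or quarter > 3 → 72
game_id=25: ELSE → 154
game_id=26: attendance >= 16382 or quarter > 3 → 73
game_id=27: attendance >= 16382 or quarter > 3 → 70
game_id=28: attendance >= 12730 or away_pts >= 114 → -124
game_id=29: ELSE → 138
game_id=30: ELSE → 138
game_id=31: ELSE → 186
game_id=32: attendance >= 10703 and quarter > 1 → -67

65, 210, 53, -75, 72, 154, 73, 70, -124, 138, 138, 186, -67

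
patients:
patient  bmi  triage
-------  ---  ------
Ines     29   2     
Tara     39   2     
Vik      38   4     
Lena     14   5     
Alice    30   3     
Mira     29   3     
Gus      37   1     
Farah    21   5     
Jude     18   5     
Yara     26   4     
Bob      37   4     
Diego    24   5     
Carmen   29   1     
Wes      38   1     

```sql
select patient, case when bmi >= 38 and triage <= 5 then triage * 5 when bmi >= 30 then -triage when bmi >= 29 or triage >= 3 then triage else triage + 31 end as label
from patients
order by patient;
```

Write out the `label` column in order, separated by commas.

-3, -4, 1, 5, 5, -1, 2, 5, 5, 3, 10, 20, 5, 4

patient=Alice: bmi >= 30 → -3
patient=Bob: bmi >= 30 → -4
patient=Carmen: bmi >= 29 or triage >= 3 → 1
patient=Diego: bmi >= 29 or triage >= 3 → 5
patient=Farah: bmi >= 29 or triage >= 3 → 5
patient=Gus: bmi >= 30 → -1
patient=Ines: bmi >= 29 or triage >= 3 → 2
patient=Jude: bmi >= 29 or triage >= 3 → 5
patient=Lena: bmi >= 29 or triage >= 3 → 5
patient=Mira: bmi >= 29 or triage >= 3 → 3
patient=Tara: bmi >= 38 and triage <= 5 → 10
patient=Vik: bmi >= 38 and triage <= 5 → 20
patient=Wes: bmi >= 38 and triage <= 5 → 5
patient=Yara: bmi >= 29 or triage >= 3 → 4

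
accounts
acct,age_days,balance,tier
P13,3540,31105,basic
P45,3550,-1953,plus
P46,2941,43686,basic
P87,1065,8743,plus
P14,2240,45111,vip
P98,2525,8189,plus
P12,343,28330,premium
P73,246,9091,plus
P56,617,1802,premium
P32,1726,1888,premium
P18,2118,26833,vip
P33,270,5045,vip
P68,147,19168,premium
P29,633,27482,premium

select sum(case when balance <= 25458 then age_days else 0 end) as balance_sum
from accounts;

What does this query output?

10146

acct=P13: ✗
acct=P45: ✓ → 3550
acct=P46: ✗
acct=P87: ✓ → 1065
acct=P14: ✗
acct=P98: ✓ → 2525
acct=P12: ✗
acct=P73: ✓ → 246
acct=P56: ✓ → 617
acct=P32: ✓ → 1726
acct=P18: ✗
acct=P33: ✓ → 270
acct=P68: ✓ → 147
acct=P29: ✗
balance_sum = 3550 + 1065 + 2525 + 246 + 617 + 1726 + 270 + 147 = 10146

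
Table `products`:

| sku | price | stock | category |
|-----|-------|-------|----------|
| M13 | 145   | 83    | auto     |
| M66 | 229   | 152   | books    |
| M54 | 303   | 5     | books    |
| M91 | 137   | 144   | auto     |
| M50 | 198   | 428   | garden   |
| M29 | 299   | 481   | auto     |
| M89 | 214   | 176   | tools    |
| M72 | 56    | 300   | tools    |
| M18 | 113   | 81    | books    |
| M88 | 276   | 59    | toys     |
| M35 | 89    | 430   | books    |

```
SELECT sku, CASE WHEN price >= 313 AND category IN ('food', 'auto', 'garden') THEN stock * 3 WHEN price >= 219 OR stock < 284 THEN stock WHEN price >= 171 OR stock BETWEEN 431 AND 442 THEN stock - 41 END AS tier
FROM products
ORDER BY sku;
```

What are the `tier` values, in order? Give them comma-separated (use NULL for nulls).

sku=M13: price >= 219 OR stock < 284 → 83
sku=M18: price >= 219 OR stock < 284 → 81
sku=M29: price >= 219 OR stock < 284 → 481
sku=M35: (no match → NULL) → NULL
sku=M50: price >= 171 OR stock BETWEEN 431 AND 442 → 387
sku=M54: price >= 219 OR stock < 284 → 5
sku=M66: price >= 219 OR stock < 284 → 152
sku=M72: (no match → NULL) → NULL
sku=M88: price >= 219 OR stock < 284 → 59
sku=M89: price >= 219 OR stock < 284 → 176
sku=M91: price >= 219 OR stock < 284 → 144

83, 81, 481, NULL, 387, 5, 152, NULL, 59, 176, 144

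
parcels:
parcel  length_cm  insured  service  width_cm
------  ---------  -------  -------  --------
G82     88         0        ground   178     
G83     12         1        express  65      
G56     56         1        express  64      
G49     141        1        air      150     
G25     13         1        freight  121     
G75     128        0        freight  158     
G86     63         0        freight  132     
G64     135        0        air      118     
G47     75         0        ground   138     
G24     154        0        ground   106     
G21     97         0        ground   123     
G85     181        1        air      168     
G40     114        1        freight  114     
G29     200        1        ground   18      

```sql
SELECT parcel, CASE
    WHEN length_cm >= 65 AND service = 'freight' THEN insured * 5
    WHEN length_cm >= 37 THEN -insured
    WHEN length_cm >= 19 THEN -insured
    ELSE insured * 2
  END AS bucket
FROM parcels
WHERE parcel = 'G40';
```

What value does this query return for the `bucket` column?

parcel = G40: length_cm=114, insured=1, service=freight, width_cm=114.
length_cm >= 65 AND service = 'freight' → true → 5

5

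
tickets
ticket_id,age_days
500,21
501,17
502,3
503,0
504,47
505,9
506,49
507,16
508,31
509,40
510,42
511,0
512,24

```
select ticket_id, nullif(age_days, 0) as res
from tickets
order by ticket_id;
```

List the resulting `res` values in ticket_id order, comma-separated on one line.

21, 17, 3, NULL, 47, 9, 49, 16, 31, 40, 42, NULL, 24

ticket_id=500: age_days=21 vs 0: differ → 21
ticket_id=501: age_days=17 vs 0: differ → 17
ticket_id=502: age_days=3 vs 0: differ → 3
ticket_id=503: age_days=0 vs 0: equal → NULL
ticket_id=504: age_days=47 vs 0: differ → 47
ticket_id=505: age_days=9 vs 0: differ → 9
ticket_id=506: age_days=49 vs 0: differ → 49
ticket_id=507: age_days=16 vs 0: differ → 16
ticket_id=508: age_days=31 vs 0: differ → 31
ticket_id=509: age_days=40 vs 0: differ → 40
ticket_id=510: age_days=42 vs 0: differ → 42
ticket_id=511: age_days=0 vs 0: equal → NULL
ticket_id=512: age_days=24 vs 0: differ → 24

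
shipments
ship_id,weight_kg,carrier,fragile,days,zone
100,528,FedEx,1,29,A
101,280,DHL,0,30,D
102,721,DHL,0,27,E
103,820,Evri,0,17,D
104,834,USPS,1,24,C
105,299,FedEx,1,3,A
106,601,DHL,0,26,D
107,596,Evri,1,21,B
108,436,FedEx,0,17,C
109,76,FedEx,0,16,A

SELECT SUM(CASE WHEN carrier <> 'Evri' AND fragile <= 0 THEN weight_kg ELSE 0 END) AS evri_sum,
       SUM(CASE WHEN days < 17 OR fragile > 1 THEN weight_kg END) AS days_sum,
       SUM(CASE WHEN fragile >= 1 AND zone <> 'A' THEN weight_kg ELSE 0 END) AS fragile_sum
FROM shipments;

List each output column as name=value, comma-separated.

[evri_sum: carrier <> 'Evri' AND fragile <= 0]
ship_id=100: ✗
ship_id=101: ✓ → 280
ship_id=102: ✓ → 721
ship_id=103: ✗
ship_id=104: ✗
ship_id=105: ✗
ship_id=106: ✓ → 601
ship_id=107: ✗
ship_id=108: ✓ → 436
ship_id=109: ✓ → 76
evri_sum = 280 + 721 + 601 + 436 + 76 = 2114
—
[days_sum: days < 17 OR fragile > 1]
ship_id=100: ✗
ship_id=101: ✗
ship_id=102: ✗
ship_id=103: ✗
ship_id=104: ✗
ship_id=105: ✓ → 299
ship_id=106: ✗
ship_id=107: ✗
ship_id=108: ✗
ship_id=109: ✓ → 76
days_sum = 299 + 76 = 375
—
[fragile_sum: fragile >= 1 AND zone <> 'A']
ship_id=100: ✗
ship_id=101: ✗
ship_id=102: ✗
ship_id=103: ✗
ship_id=104: ✓ → 834
ship_id=105: ✗
ship_id=106: ✗
ship_id=107: ✓ → 596
ship_id=108: ✗
ship_id=109: ✗
fragile_sum = 834 + 596 = 1430

evri_sum=2114, days_sum=375, fragile_sum=1430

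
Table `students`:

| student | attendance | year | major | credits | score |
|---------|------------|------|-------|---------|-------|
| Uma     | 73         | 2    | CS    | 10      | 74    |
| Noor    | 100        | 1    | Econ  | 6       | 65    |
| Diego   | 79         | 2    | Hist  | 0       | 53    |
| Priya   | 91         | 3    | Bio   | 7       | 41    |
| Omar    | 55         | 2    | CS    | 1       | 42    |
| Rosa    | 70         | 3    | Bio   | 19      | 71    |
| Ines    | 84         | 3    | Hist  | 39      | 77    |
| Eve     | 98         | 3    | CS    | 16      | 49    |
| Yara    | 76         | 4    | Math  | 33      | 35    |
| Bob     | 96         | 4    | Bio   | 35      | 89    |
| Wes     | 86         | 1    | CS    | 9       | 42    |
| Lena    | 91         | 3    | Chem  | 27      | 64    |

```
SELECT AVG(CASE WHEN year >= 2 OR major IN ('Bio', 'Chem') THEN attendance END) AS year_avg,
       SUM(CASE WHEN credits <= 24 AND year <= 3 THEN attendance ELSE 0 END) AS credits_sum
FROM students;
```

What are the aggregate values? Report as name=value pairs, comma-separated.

year_avg=81.3, credits_sum=652

[year_avg: year >= 2 OR major IN ('Bio', 'Chem')]
student=Uma: ✓ → 73
student=Noor: ✗
student=Diego: ✓ → 79
student=Priya: ✓ → 91
student=Omar: ✓ → 55
student=Rosa: ✓ → 70
student=Ines: ✓ → 84
student=Eve: ✓ → 98
student=Yara: ✓ → 76
student=Bob: ✓ → 96
student=Wes: ✗
student=Lena: ✓ → 91
year_avg = (73 + 79 + 91 + 55 + 70 + 84 + 98 + 76 + 96 + 91) / 10 = 81.3
—
[credits_sum: credits <= 24 AND year <= 3]
student=Uma: ✓ → 73
student=Noor: ✓ → 100
student=Diego: ✓ → 79
student=Priya: ✓ → 91
student=Omar: ✓ → 55
student=Rosa: ✓ → 70
student=Ines: ✗
student=Eve: ✓ → 98
student=Yara: ✗
student=Bob: ✗
student=Wes: ✓ → 86
student=Lena: ✗
credits_sum = 73 + 100 + 79 + 91 + 55 + 70 + 98 + 86 = 652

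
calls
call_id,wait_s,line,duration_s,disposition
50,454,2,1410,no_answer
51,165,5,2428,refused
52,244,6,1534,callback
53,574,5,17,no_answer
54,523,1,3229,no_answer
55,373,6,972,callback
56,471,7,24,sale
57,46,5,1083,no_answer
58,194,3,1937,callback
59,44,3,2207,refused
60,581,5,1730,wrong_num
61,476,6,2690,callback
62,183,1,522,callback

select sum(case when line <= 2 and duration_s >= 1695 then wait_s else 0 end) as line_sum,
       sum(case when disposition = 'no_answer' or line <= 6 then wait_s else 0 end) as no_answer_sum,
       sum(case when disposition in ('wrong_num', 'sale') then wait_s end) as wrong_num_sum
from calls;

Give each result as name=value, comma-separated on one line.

line_sum=523, no_answer_sum=3857, wrong_num_sum=1052

[line_sum: line <= 2 and duration_s >= 1695]
call_id=50: ✗
call_id=51: ✗
call_id=52: ✗
call_id=53: ✗
call_id=54: ✓ → 523
call_id=55: ✗
call_id=56: ✗
call_id=57: ✗
call_id=58: ✗
call_id=59: ✗
call_id=60: ✗
call_id=61: ✗
call_id=62: ✗
line_sum = 523
—
[no_answer_sum: disposition = 'no_answer' or line <= 6]
call_id=50: ✓ → 454
call_id=51: ✓ → 165
call_id=52: ✓ → 244
call_id=53: ✓ → 574
call_id=54: ✓ → 523
call_id=55: ✓ → 373
call_id=56: ✗
call_id=57: ✓ → 46
call_id=58: ✓ → 194
call_id=59: ✓ → 44
call_id=60: ✓ → 581
call_id=61: ✓ → 476
call_id=62: ✓ → 183
no_answer_sum = 454 + 165 + 244 + 574 + 523 + 373 + 46 + 194 + 44 + 581 + 476 + 183 = 3857
—
[wrong_num_sum: disposition in ('wrong_num', 'sale')]
call_id=50: ✗
call_id=51: ✗
call_id=52: ✗
call_id=53: ✗
call_id=54: ✗
call_id=55: ✗
call_id=56: ✓ → 471
call_id=57: ✗
call_id=58: ✗
call_id=59: ✗
call_id=60: ✓ → 581
call_id=61: ✗
call_id=62: ✗
wrong_num_sum = 471 + 581 = 1052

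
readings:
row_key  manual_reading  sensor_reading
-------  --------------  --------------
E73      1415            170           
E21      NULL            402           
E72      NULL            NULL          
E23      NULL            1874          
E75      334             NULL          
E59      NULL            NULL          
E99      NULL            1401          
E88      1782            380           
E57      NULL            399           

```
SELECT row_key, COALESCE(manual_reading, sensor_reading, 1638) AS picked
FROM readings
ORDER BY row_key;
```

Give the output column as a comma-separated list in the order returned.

402, 1874, 399, 1638, 1638, 1415, 334, 1782, 1401

row_key=E21: manual_reading=NULL, sensor_reading=402 → 402
row_key=E23: manual_reading=NULL, sensor_reading=1874 → 1874
row_key=E57: manual_reading=NULL, sensor_reading=399 → 399
row_key=E59: manual_reading=NULL, sensor_reading=NULL, → literal 1638 → 1638
row_key=E72: manual_reading=NULL, sensor_reading=NULL, → literal 1638 → 1638
row_key=E73: manual_reading=1415 → 1415
row_key=E75: manual_reading=334 → 334
row_key=E88: manual_reading=1782 → 1782
row_key=E99: manual_reading=NULL, sensor_reading=1401 → 1401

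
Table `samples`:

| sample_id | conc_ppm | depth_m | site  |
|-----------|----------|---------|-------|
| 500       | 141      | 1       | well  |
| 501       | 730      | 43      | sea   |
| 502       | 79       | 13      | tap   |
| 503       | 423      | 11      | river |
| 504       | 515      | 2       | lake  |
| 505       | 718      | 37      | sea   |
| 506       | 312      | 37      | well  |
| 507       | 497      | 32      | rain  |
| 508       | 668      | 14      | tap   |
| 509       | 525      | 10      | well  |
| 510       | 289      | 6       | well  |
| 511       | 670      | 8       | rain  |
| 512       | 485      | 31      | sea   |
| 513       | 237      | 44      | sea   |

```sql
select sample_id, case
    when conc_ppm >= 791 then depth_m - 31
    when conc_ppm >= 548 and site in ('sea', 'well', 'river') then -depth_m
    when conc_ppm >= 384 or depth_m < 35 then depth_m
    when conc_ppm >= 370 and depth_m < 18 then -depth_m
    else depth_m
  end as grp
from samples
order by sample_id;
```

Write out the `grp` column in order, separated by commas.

sample_id=500: conc_ppm >= 384 or depth_m < 35 → 1
sample_id=501: conc_ppm >= 548 and site in ('sea', 'well', 'river') → -43
sample_id=502: conc_ppm >= 384 or depth_m < 35 → 13
sample_id=503: conc_ppm >= 384 or depth_m < 35 → 11
sample_id=504: conc_ppm >= 384 or depth_m < 35 → 2
sample_id=505: conc_ppm >= 548 and site in ('sea', 'well', 'river') → -37
sample_id=506: ELSE → 37
sample_id=507: conc_ppm >= 384 or depth_m < 35 → 32
sample_id=508: conc_ppm >= 384 or depth_m < 35 → 14
sample_id=509: conc_ppm >= 384 or depth_m < 35 → 10
sample_id=510: conc_ppm >= 384 or depth_m < 35 → 6
sample_id=511: conc_ppm >= 384 or depth_m < 35 → 8
sample_id=512: conc_ppm >= 384 or depth_m < 35 → 31
sample_id=513: ELSE → 44

1, -43, 13, 11, 2, -37, 37, 32, 14, 10, 6, 8, 31, 44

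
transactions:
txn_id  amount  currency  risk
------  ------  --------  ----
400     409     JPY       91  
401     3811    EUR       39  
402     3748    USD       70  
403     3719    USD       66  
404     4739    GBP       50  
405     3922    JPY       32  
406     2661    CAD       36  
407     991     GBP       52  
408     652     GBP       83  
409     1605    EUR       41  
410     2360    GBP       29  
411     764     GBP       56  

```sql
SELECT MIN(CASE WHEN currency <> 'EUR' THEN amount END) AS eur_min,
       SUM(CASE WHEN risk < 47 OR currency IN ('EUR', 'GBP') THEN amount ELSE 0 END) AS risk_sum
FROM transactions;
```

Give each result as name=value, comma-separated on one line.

[eur_min: currency <> 'EUR']
txn_id=400: ✓ → 409
txn_id=401: ✗
txn_id=402: ✓ → 3748
txn_id=403: ✓ → 3719
txn_id=404: ✓ → 4739
txn_id=405: ✓ → 3922
txn_id=406: ✓ → 2661
txn_id=407: ✓ → 991
txn_id=408: ✓ → 652
txn_id=409: ✗
txn_id=410: ✓ → 2360
txn_id=411: ✓ → 764
eur_min = MIN(409, 3748, 3719, 4739, 3922, 2661, 991, 652, 2360, 764) = 409
—
[risk_sum: risk < 47 OR currency IN ('EUR', 'GBP')]
txn_id=400: ✗
txn_id=401: ✓ → 3811
txn_id=402: ✗
txn_id=403: ✗
txn_id=404: ✓ → 4739
txn_id=405: ✓ → 3922
txn_id=406: ✓ → 2661
txn_id=407: ✓ → 991
txn_id=408: ✓ → 652
txn_id=409: ✓ → 1605
txn_id=410: ✓ → 2360
txn_id=411: ✓ → 764
risk_sum = 3811 + 4739 + 3922 + 2661 + 991 + 652 + 1605 + 2360 + 764 = 21505

eur_min=409, risk_sum=21505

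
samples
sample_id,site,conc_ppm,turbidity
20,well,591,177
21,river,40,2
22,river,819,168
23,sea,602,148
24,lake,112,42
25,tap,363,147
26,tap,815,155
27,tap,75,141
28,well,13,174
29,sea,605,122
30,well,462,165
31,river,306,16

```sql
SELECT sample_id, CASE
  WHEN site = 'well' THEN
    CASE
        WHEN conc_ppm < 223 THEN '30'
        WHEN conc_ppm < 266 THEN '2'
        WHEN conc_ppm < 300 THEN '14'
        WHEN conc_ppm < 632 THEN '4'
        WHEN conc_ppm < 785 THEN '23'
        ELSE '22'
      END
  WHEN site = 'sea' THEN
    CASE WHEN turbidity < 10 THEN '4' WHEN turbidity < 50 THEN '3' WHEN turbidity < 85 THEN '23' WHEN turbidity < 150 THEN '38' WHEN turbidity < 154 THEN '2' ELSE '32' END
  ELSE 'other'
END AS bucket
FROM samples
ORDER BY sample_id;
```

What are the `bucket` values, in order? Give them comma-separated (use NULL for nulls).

sample_id=20: site='well' → inner[conc_ppm < 632] → 4
sample_id=21: site='river' → outer ELSE → other
sample_id=22: site='river' → outer ELSE → other
sample_id=23: site='sea' → inner[turbidity < 150] → 38
sample_id=24: site='lake' → outer ELSE → other
sample_id=25: site='tap' → outer ELSE → other
sample_id=26: site='tap' → outer ELSE → other
sample_id=27: site='tap' → outer ELSE → other
sample_id=28: site='well' → inner[conc_ppm < 223] → 30
sample_id=29: site='sea' → inner[turbidity < 150] → 38
sample_id=30: site='well' → inner[conc_ppm < 632] → 4
sample_id=31: site='river' → outer ELSE → other

4, other, other, 38, other, other, other, other, 30, 38, 4, other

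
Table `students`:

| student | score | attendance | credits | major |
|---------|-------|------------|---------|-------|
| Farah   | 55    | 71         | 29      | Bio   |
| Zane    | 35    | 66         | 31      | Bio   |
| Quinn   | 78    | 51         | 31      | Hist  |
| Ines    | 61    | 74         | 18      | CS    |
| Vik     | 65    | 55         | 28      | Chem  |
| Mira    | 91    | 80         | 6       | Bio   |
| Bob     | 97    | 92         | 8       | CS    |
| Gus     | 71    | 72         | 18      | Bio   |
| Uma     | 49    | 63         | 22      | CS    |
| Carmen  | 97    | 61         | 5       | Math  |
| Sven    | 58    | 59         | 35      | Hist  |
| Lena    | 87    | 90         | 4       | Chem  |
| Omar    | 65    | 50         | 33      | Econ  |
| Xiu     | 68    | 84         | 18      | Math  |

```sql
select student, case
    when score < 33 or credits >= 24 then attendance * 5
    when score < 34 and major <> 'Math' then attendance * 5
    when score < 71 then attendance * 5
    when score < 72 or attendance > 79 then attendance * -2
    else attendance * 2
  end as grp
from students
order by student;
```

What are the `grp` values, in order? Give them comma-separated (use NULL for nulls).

student=Bob: score < 72 or attendance > 79 → -184
student=Carmen: ELSE → 122
student=Farah: score < 33 or credits >= 24 → 355
student=Gus: score < 72 or attendance > 79 → -144
student=Ines: score < 71 → 370
student=Lena: score < 72 or attendance > 79 → -180
student=Mira: score < 72 or attendance > 79 → -160
student=Omar: score < 33 or credits >= 24 → 250
student=Quinn: score < 33 or credits >= 24 → 255
student=Sven: score < 33 or credits >= 24 → 295
student=Uma: score < 71 → 315
student=Vik: score < 33 or credits >= 24 → 275
student=Xiu: score < 71 → 420
student=Zane: score < 33 or credits >= 24 → 330

-184, 122, 355, -144, 370, -180, -160, 250, 255, 295, 315, 275, 420, 330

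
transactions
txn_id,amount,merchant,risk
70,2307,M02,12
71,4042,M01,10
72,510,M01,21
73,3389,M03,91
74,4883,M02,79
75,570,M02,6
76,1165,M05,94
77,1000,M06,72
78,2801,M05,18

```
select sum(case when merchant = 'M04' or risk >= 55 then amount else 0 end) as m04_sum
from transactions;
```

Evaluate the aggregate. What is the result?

10437

txn_id=70: ✗
txn_id=71: ✗
txn_id=72: ✗
txn_id=73: ✓ → 3389
txn_id=74: ✓ → 4883
txn_id=75: ✗
txn_id=76: ✓ → 1165
txn_id=77: ✓ → 1000
txn_id=78: ✗
m04_sum = 3389 + 4883 + 1165 + 1000 = 10437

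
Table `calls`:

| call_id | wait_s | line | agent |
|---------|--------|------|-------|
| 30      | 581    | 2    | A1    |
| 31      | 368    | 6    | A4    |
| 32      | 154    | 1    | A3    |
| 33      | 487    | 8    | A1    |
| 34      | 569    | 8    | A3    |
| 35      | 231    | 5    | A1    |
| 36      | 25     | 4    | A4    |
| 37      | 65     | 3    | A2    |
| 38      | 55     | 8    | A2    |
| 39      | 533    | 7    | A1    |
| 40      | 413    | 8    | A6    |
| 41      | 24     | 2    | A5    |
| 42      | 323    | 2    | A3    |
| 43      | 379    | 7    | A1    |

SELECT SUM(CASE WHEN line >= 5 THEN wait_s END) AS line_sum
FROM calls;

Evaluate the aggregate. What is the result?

call_id=30: ✗
call_id=31: ✓ → 368
call_id=32: ✗
call_id=33: ✓ → 487
call_id=34: ✓ → 569
call_id=35: ✓ → 231
call_id=36: ✗
call_id=37: ✗
call_id=38: ✓ → 55
call_id=39: ✓ → 533
call_id=40: ✓ → 413
call_id=41: ✗
call_id=42: ✗
call_id=43: ✓ → 379
line_sum = 368 + 487 + 569 + 231 + 55 + 533 + 413 + 379 = 3035

3035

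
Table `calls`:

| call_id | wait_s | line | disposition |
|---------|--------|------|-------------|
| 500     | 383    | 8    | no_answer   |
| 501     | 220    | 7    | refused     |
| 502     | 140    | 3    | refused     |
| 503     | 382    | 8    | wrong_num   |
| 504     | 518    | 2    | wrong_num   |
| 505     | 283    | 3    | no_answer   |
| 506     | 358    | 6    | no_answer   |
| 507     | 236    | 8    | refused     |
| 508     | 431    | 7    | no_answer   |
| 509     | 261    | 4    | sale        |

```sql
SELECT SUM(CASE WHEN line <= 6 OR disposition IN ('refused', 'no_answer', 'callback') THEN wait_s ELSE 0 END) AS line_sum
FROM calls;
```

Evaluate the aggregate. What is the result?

2830

call_id=500: ✓ → 383
call_id=501: ✓ → 220
call_id=502: ✓ → 140
call_id=503: ✗
call_id=504: ✓ → 518
call_id=505: ✓ → 283
call_id=506: ✓ → 358
call_id=507: ✓ → 236
call_id=508: ✓ → 431
call_id=509: ✓ → 261
line_sum = 383 + 220 + 140 + 518 + 283 + 358 + 236 + 431 + 261 = 2830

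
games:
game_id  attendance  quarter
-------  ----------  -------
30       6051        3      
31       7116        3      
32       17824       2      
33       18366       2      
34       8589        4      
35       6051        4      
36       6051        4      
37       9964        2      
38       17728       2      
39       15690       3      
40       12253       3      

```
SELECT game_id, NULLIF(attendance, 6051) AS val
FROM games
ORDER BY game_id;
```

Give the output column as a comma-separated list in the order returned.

NULL, 7116, 17824, 18366, 8589, NULL, NULL, 9964, 17728, 15690, 12253

game_id=30: attendance=6051 vs 6051: equal → NULL
game_id=31: attendance=7116 vs 6051: differ → 7116
game_id=32: attendance=17824 vs 6051: differ → 17824
game_id=33: attendance=18366 vs 6051: differ → 18366
game_id=34: attendance=8589 vs 6051: differ → 8589
game_id=35: attendance=6051 vs 6051: equal → NULL
game_id=36: attendance=6051 vs 6051: equal → NULL
game_id=37: attendance=9964 vs 6051: differ → 9964
game_id=38: attendance=17728 vs 6051: differ → 17728
game_id=39: attendance=15690 vs 6051: differ → 15690
game_id=40: attendance=12253 vs 6051: differ → 12253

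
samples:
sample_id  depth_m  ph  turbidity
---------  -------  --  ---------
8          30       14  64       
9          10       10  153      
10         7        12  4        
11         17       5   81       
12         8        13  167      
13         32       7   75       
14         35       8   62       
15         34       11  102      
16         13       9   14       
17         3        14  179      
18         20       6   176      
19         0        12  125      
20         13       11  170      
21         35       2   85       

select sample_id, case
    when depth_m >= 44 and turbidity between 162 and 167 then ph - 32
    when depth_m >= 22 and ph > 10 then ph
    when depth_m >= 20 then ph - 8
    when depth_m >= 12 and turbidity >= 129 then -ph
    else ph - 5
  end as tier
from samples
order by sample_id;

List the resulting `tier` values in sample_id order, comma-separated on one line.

sample_id=8: depth_m >= 22 and ph > 10 → 14
sample_id=9: ELSE → 5
sample_id=10: ELSE → 7
sample_id=11: ELSE → 0
sample_id=12: ELSE → 8
sample_id=13: depth_m >= 20 → -1
sample_id=14: depth_m >= 20 → 0
sample_id=15: depth_m >= 22 and ph > 10 → 11
sample_id=16: ELSE → 4
sample_id=17: ELSE → 9
sample_id=18: depth_m >= 20 → -2
sample_id=19: ELSE → 7
sample_id=20: depth_m >= 12 and turbidity >= 129 → -11
sample_id=21: depth_m >= 20 → -6

14, 5, 7, 0, 8, -1, 0, 11, 4, 9, -2, 7, -11, -6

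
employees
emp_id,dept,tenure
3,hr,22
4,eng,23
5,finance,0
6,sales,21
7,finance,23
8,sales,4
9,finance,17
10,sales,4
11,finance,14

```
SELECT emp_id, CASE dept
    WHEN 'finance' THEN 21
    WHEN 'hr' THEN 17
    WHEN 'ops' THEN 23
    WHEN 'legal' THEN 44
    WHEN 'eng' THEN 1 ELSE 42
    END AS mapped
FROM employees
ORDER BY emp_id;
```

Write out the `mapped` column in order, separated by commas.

17, 1, 21, 42, 21, 42, 21, 42, 21

emp_id=3: dept='hr' → 17
emp_id=4: dept='eng' → 1
emp_id=5: dept='finance' → 21
emp_id=6: ELSE → 42
emp_id=7: dept='finance' → 21
emp_id=8: ELSE → 42
emp_id=9: dept='finance' → 21
emp_id=10: ELSE → 42
emp_id=11: dept='finance' → 21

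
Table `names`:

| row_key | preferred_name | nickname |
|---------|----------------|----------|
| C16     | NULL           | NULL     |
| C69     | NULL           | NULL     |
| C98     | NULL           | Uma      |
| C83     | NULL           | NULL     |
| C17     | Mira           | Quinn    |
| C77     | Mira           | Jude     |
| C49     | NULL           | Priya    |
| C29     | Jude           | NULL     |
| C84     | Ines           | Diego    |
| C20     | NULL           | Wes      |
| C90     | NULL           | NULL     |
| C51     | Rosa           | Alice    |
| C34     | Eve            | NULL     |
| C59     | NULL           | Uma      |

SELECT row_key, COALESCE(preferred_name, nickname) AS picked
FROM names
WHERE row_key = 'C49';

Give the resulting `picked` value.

row_key = C49: preferred_name=NULL, nickname=Priya.
preferred_name=NULL, nickname=Priya → Priya

Priya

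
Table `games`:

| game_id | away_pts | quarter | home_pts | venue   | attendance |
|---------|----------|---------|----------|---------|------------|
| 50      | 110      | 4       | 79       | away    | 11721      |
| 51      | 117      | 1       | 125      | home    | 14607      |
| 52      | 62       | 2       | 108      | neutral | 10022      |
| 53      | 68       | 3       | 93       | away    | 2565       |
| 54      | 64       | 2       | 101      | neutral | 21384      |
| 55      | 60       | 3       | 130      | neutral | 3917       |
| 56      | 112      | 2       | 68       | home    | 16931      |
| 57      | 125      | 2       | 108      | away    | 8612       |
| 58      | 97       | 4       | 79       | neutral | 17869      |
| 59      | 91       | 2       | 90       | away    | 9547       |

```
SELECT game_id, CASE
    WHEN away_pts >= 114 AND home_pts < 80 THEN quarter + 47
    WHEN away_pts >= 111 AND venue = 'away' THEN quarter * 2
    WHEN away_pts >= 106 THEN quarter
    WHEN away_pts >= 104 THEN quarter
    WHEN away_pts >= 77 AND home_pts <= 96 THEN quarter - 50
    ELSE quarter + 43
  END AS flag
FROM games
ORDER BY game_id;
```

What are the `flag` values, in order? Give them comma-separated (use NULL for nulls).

4, 1, 45, 46, 45, 46, 2, 4, -46, -48

game_id=50: away_pts >= 106 → 4
game_id=51: away_pts >= 106 → 1
game_id=52: ELSE → 45
game_id=53: ELSE → 46
game_id=54: ELSE → 45
game_id=55: ELSE → 46
game_id=56: away_pts >= 106 → 2
game_id=57: away_pts >= 111 AND venue = 'away' → 4
game_id=58: away_pts >= 77 AND home_pts <= 96 → -46
game_id=59: away_pts >= 77 AND home_pts <= 96 → -48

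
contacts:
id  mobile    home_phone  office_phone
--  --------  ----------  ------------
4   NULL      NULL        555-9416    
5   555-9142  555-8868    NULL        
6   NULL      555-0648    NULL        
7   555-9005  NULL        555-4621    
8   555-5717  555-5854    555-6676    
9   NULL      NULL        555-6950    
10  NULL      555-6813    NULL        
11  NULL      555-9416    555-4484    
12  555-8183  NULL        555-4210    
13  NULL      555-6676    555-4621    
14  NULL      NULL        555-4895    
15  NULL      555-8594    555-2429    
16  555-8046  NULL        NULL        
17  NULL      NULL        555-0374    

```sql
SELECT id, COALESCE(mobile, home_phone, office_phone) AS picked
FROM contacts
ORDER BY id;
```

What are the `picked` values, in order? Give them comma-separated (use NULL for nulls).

555-9416, 555-9142, 555-0648, 555-9005, 555-5717, 555-6950, 555-6813, 555-9416, 555-8183, 555-6676, 555-4895, 555-8594, 555-8046, 555-0374

id=4: mobile=NULL, home_phone=NULL, office_phone=555-9416 → 555-9416
id=5: mobile=555-9142 → 555-9142
id=6: mobile=NULL, home_phone=555-0648 → 555-0648
id=7: mobile=555-9005 → 555-9005
id=8: mobile=555-5717 → 555-5717
id=9: mobile=NULL, home_phone=NULL, office_phone=555-6950 → 555-6950
id=10: mobile=NULL, home_phone=555-6813 → 555-6813
id=11: mobile=NULL, home_phone=555-9416 → 555-9416
id=12: mobile=555-8183 → 555-8183
id=13: mobile=NULL, home_phone=555-6676 → 555-6676
id=14: mobile=NULL, home_phone=NULL, office_phone=555-4895 → 555-4895
id=15: mobile=NULL, home_phone=555-8594 → 555-8594
id=16: mobile=555-8046 → 555-8046
id=17: mobile=NULL, home_phone=NULL, office_phone=555-0374 → 555-0374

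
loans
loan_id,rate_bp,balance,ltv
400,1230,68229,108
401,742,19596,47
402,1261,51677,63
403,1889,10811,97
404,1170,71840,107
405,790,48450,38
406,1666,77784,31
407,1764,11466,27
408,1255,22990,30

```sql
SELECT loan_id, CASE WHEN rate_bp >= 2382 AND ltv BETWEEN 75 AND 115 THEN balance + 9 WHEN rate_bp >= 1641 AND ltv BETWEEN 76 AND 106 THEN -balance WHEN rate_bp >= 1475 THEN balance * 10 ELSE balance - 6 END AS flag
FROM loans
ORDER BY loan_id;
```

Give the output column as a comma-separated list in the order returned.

68223, 19590, 51671, -10811, 71834, 48444, 777840, 114660, 22984

loan_id=400: ELSE → 68223
loan_id=401: ELSE → 19590
loan_id=402: ELSE → 51671
loan_id=403: rate_bp >= 1641 AND ltv BETWEEN 76 AND 106 → -10811
loan_id=404: ELSE → 71834
loan_id=405: ELSE → 48444
loan_id=406: rate_bp >= 1475 → 777840
loan_id=407: rate_bp >= 1475 → 114660
loan_id=408: ELSE → 22984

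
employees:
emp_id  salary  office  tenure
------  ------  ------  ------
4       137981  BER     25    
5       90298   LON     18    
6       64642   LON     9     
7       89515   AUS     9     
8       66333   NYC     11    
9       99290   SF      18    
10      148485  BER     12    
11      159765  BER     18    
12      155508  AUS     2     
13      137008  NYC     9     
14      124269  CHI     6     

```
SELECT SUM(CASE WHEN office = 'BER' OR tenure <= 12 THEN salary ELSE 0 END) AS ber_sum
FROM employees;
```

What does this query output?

1083506

emp_id=4: ✓ → 137981
emp_id=5: ✗
emp_id=6: ✓ → 64642
emp_id=7: ✓ → 89515
emp_id=8: ✓ → 66333
emp_id=9: ✗
emp_id=10: ✓ → 148485
emp_id=11: ✓ → 159765
emp_id=12: ✓ → 155508
emp_id=13: ✓ → 137008
emp_id=14: ✓ → 124269
ber_sum = 137981 + 64642 + 89515 + 66333 + 148485 + 159765 + 155508 + 137008 + 124269 = 1083506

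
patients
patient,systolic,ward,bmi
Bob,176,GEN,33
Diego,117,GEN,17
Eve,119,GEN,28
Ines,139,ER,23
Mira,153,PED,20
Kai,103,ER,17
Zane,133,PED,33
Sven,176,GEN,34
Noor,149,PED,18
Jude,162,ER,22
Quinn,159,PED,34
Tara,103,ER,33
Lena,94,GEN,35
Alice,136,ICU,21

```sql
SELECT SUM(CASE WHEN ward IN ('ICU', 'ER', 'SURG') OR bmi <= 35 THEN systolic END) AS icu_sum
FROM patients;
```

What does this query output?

1919

patient=Bob: ✓ → 176
patient=Diego: ✓ → 117
patient=Eve: ✓ → 119
patient=Ines: ✓ → 139
patient=Mira: ✓ → 153
patient=Kai: ✓ → 103
patient=Zane: ✓ → 133
patient=Sven: ✓ → 176
patient=Noor: ✓ → 149
patient=Jude: ✓ → 162
patient=Quinn: ✓ → 159
patient=Tara: ✓ → 103
patient=Lena: ✓ → 94
patient=Alice: ✓ → 136
icu_sum = 176 + 117 + 119 + 139 + 153 + 103 + 133 + 176 + 149 + 162 + 159 + 103 + 94 + 136 = 1919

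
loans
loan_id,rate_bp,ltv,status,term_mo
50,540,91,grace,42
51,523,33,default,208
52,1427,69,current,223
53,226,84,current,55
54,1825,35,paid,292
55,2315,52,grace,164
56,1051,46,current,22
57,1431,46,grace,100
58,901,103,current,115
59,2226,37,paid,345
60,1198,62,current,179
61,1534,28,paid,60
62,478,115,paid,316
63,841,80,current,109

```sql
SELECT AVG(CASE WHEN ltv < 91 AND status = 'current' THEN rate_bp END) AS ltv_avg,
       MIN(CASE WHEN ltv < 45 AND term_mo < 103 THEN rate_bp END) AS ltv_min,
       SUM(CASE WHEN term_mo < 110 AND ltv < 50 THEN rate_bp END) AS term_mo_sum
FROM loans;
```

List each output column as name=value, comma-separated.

[ltv_avg: ltv < 91 AND status = 'current']
loan_id=50: ✗
loan_id=51: ✗
loan_id=52: ✓ → 1427
loan_id=53: ✓ → 226
loan_id=54: ✗
loan_id=55: ✗
loan_id=56: ✓ → 1051
loan_id=57: ✗
loan_id=58: ✗
loan_id=59: ✗
loan_id=60: ✓ → 1198
loan_id=61: ✗
loan_id=62: ✗
loan_id=63: ✓ → 841
ltv_avg = (1427 + 226 + 1051 + 1198 + 841) / 5 = 948.6
—
[ltv_min: ltv < 45 AND term_mo < 103]
loan_id=50: ✗
loan_id=51: ✗
loan_id=52: ✗
loan_id=53: ✗
loan_id=54: ✗
loan_id=55: ✗
loan_id=56: ✗
loan_id=57: ✗
loan_id=58: ✗
loan_id=59: ✗
loan_id=60: ✗
loan_id=61: ✓ → 1534
loan_id=62: ✗
loan_id=63: ✗
ltv_min = MIN(1534) = 1534
—
[term_mo_sum: term_mo < 110 AND ltv < 50]
loan_id=50: ✗
loan_id=51: ✗
loan_id=52: ✗
loan_id=53: ✗
loan_id=54: ✗
loan_id=55: ✗
loan_id=56: ✓ → 1051
loan_id=57: ✓ → 1431
loan_id=58: ✗
loan_id=59: ✗
loan_id=60: ✗
loan_id=61: ✓ → 1534
loan_id=62: ✗
loan_id=63: ✗
term_mo_sum = 1051 + 1431 + 1534 = 4016

ltv_avg=948.6, ltv_min=1534, term_mo_sum=4016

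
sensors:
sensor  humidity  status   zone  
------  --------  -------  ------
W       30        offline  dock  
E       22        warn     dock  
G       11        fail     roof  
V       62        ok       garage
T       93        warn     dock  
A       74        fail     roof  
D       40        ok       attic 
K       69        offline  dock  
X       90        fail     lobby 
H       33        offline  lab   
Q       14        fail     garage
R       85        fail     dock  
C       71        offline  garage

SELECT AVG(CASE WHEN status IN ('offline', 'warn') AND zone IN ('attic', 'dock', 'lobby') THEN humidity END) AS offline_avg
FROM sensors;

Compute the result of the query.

sensor=W: ✓ → 30
sensor=E: ✓ → 22
sensor=G: ✗
sensor=V: ✗
sensor=T: ✓ → 93
sensor=A: ✗
sensor=D: ✗
sensor=K: ✓ → 69
sensor=X: ✗
sensor=H: ✗
sensor=Q: ✗
sensor=R: ✗
sensor=C: ✗
offline_avg = (30 + 22 + 93 + 69) / 4 = 53.5

53.5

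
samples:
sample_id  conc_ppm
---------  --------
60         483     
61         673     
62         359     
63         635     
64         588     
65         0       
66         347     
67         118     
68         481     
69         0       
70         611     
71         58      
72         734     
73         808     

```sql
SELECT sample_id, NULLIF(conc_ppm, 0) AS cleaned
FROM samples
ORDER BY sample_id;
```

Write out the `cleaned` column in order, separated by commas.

sample_id=60: conc_ppm=483 vs 0: differ → 483
sample_id=61: conc_ppm=673 vs 0: differ → 673
sample_id=62: conc_ppm=359 vs 0: differ → 359
sample_id=63: conc_ppm=635 vs 0: differ → 635
sample_id=64: conc_ppm=588 vs 0: differ → 588
sample_id=65: conc_ppm=0 vs 0: equal → NULL
sample_id=66: conc_ppm=347 vs 0: differ → 347
sample_id=67: conc_ppm=118 vs 0: differ → 118
sample_id=68: conc_ppm=481 vs 0: differ → 481
sample_id=69: conc_ppm=0 vs 0: equal → NULL
sample_id=70: conc_ppm=611 vs 0: differ → 611
sample_id=71: conc_ppm=58 vs 0: differ → 58
sample_id=72: conc_ppm=734 vs 0: differ → 734
sample_id=73: conc_ppm=808 vs 0: differ → 808

483, 673, 359, 635, 588, NULL, 347, 118, 481, NULL, 611, 58, 734, 808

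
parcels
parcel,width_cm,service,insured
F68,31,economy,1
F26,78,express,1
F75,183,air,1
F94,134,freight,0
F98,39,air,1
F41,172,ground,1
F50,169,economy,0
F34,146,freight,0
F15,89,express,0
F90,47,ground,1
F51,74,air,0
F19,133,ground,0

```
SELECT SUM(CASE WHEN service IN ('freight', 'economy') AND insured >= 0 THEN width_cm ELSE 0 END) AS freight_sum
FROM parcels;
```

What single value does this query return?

parcel=F68: ✓ → 31
parcel=F26: ✗
parcel=F75: ✗
parcel=F94: ✓ → 134
parcel=F98: ✗
parcel=F41: ✗
parcel=F50: ✓ → 169
parcel=F34: ✓ → 146
parcel=F15: ✗
parcel=F90: ✗
parcel=F51: ✗
parcel=F19: ✗
freight_sum = 31 + 134 + 169 + 146 = 480

480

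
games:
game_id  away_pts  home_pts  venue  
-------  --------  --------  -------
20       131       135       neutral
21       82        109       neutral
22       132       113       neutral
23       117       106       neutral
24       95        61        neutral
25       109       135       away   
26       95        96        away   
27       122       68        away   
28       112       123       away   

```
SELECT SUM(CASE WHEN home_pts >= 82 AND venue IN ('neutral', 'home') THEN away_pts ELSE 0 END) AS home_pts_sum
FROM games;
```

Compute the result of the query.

462

game_id=20: ✓ → 131
game_id=21: ✓ → 82
game_id=22: ✓ → 132
game_id=23: ✓ → 117
game_id=24: ✗
game_id=25: ✗
game_id=26: ✗
game_id=27: ✗
game_id=28: ✗
home_pts_sum = 131 + 82 + 132 + 117 = 462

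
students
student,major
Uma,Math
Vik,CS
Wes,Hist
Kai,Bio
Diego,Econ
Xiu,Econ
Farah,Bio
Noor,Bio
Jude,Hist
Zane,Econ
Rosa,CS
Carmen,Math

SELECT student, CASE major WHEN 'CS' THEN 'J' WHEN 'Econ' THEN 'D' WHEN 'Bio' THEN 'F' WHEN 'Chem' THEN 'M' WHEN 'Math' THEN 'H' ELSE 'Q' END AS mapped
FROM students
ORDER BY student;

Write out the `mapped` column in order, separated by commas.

student=Carmen: major='Math' → H
student=Diego: major='Econ' → D
student=Farah: major='Bio' → F
student=Jude: ELSE → Q
student=Kai: major='Bio' → F
student=Noor: major='Bio' → F
student=Rosa: major='CS' → J
student=Uma: major='Math' → H
student=Vik: major='CS' → J
student=Wes: ELSE → Q
student=Xiu: major='Econ' → D
student=Zane: major='Econ' → D

H, D, F, Q, F, F, J, H, J, Q, D, D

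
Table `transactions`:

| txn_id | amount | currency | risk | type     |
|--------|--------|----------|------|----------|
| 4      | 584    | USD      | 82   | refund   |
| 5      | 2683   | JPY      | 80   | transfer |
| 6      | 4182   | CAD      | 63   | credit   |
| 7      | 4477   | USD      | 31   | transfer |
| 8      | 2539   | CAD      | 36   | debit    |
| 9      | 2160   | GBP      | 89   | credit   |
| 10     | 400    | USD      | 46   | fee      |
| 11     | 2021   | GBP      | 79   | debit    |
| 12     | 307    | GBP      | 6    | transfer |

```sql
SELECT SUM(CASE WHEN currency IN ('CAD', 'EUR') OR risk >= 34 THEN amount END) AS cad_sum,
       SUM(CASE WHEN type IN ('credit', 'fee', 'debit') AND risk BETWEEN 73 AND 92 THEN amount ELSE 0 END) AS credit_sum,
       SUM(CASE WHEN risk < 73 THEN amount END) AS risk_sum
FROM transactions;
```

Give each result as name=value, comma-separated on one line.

[cad_sum: currency IN ('CAD', 'EUR') OR risk >= 34]
txn_id=4: ✓ → 584
txn_id=5: ✓ → 2683
txn_id=6: ✓ → 4182
txn_id=7: ✗
txn_id=8: ✓ → 2539
txn_id=9: ✓ → 2160
txn_id=10: ✓ → 400
txn_id=11: ✓ → 2021
txn_id=12: ✗
cad_sum = 584 + 2683 + 4182 + 2539 + 2160 + 400 + 2021 = 14569
—
[credit_sum: type IN ('credit', 'fee', 'debit') AND risk BETWEEN 73 AND 92]
txn_id=4: ✗
txn_id=5: ✗
txn_id=6: ✗
txn_id=7: ✗
txn_id=8: ✗
txn_id=9: ✓ → 2160
txn_id=10: ✗
txn_id=11: ✓ → 2021
txn_id=12: ✗
credit_sum = 2160 + 2021 = 4181
—
[risk_sum: risk < 73]
txn_id=4: ✗
txn_id=5: ✗
txn_id=6: ✓ → 4182
txn_id=7: ✓ → 4477
txn_id=8: ✓ → 2539
txn_id=9: ✗
txn_id=10: ✓ → 400
txn_id=11: ✗
txn_id=12: ✓ → 307
risk_sum = 4182 + 4477 + 2539 + 400 + 307 = 11905

cad_sum=14569, credit_sum=4181, risk_sum=11905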